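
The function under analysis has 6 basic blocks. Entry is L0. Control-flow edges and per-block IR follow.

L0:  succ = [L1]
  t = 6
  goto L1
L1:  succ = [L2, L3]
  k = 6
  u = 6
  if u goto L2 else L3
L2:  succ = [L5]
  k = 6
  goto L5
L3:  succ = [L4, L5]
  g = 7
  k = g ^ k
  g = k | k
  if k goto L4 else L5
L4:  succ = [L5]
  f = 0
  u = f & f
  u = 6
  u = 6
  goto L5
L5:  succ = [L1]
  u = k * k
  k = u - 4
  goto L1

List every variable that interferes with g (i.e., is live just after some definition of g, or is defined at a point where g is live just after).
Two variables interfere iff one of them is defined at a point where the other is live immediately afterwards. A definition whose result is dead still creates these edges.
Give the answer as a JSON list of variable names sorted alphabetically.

Answer: ["k"]

Analysis:
def/use:
  L0: def={t} ue=∅
  L1: def={k,u} ue=∅
  L2: def={k} ue=∅
  L3: def={g,k} ue={k}
  L4: def={f,u} ue=∅
  L5: def={k,u} ue={k}

Liveness:
  L0 li=∅ lo=∅
  L1 li=∅ lo={k}
  L2 li=∅ lo={k}
  L3 li={k} lo={k}
  L4 li={k} lo={k}
  L5 li={k} lo=∅

Interference:
  f: {k}
  g: {k}
  k: {f,g,u}
  t: ∅
  u: {k}

N(g) = ["k"]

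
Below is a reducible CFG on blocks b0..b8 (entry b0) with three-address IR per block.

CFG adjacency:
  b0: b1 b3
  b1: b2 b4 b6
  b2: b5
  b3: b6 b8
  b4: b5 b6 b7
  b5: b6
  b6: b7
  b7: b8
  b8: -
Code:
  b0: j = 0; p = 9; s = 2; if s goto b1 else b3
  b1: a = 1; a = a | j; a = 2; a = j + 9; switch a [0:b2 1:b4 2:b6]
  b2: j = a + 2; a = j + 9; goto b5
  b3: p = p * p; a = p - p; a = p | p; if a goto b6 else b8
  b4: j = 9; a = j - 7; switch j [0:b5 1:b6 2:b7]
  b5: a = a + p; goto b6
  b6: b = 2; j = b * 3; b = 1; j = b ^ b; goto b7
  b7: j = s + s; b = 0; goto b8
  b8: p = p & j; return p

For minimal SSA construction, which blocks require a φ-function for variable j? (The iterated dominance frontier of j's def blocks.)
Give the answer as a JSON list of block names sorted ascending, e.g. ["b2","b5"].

Answer: ["b5", "b6", "b7", "b8"]

Derivation:
idom tree: b1←b0 b2←b1 b3←b0 b4←b1 b5←b1 b6←b0 b7←b0 b8←b0
Dom at joins:
  b5: preds {b2,b4}: {b0,b1,b2} ∩ {b0,b1,b4} = {b0,b1}; idom=b1
  b6: preds {b1,b3,b4,b5}: {b0,b1} ∩ {b0,b3} ∩ {b0,b1,b4} ∩ {b0,b1,b5} = {b0}; idom=b0
  b7: preds {b4,b6}: {b0,b1,b4} ∩ {b0,b6} = {b0}; idom=b0
  b8: preds {b3,b7}: {b0,b3} ∩ {b0,b7} = {b0}; idom=b0

Frontier:
  b5←b2: walk b2 to b1
  b5←b4: walk b4 to b1
  b6←b1: walk b1 to b0
  b6←b3: walk b3 to b0
  b6←b4: walk b4→b1 to b0
  b6←b5: walk b5→b1 to b0
  b7←b4: walk b4→b1 to b0
  b7←b6: walk b6 to b0
  b8←b3: walk b3 to b0
  b8←b7: walk b7 to b0
  b0: DF=∅
  b1: DF={b6,b7}
  b2: DF={b5}
  b3: DF={b6,b8}
  b4: DF={b5,b6,b7}
  b5: DF={b6}
  b6: DF={b7}
  b7: DF={b8}
  b8: DF=∅

φ for j: defs {b0,b2,b4,b6,b7}
  DF⁺ = {b5,b6,b7,b8}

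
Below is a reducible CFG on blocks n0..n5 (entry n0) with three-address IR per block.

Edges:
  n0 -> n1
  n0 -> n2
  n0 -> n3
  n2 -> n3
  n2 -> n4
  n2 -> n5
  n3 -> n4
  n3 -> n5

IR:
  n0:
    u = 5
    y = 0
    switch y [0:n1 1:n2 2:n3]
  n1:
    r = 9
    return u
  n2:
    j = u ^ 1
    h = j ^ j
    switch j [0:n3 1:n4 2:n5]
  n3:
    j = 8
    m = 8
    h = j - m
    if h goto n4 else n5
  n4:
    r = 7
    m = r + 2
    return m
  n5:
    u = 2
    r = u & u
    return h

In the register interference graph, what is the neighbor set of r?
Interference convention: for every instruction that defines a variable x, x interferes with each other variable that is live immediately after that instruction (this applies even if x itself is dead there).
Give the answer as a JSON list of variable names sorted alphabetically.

Block summaries:
  n0: {u,y} / ∅
  n1: {r} / {u}
  n2: {h,j} / {u}
  n3: {h,j,m} / ∅
  n4: {m,r} / ∅
  n5: {r,u} / {h}

Liveness:
  n0 li=∅ lo={u}
  n1 li={u} lo=∅
  n2 li={u} lo={h}
  n3 li=∅ lo={h}
  n4 li=∅ lo=∅
  n5 li={h} lo=∅

Conflict graph:
  h — {j,r,u}
  j — {h,m}
  m — {j}
  r — {h,u}
  u — {h,r,y}
  y — {u}

N(r) = ["h", "u"]

Answer: ["h", "u"]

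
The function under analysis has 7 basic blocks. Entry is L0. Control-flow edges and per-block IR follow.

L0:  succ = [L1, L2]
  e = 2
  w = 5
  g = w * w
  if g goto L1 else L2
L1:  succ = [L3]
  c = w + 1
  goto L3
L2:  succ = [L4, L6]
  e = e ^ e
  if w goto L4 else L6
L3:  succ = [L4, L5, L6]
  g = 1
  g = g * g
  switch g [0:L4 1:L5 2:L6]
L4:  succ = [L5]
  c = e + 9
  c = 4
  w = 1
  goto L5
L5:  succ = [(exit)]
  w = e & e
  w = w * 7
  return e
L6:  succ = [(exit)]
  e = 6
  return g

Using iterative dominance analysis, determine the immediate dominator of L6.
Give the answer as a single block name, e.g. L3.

Answer: L0

Analysis:
idom tree: L1←L0 L2←L0 L3←L1 L4←L0 L5←L0 L6←L0
Join-block Dom:
  L4: preds {L2,L3}: {L0,L2} ∩ {L0,L1,L3} = {L0}; idom=L0
  L5: preds {L3,L4}: {L0,L1,L3} ∩ {L0,L4} = {L0}; idom=L0
  L6: preds {L2,L3}: {L0,L2} ∩ {L0,L1,L3} = {L0}; idom=L0

idom(L6) = L0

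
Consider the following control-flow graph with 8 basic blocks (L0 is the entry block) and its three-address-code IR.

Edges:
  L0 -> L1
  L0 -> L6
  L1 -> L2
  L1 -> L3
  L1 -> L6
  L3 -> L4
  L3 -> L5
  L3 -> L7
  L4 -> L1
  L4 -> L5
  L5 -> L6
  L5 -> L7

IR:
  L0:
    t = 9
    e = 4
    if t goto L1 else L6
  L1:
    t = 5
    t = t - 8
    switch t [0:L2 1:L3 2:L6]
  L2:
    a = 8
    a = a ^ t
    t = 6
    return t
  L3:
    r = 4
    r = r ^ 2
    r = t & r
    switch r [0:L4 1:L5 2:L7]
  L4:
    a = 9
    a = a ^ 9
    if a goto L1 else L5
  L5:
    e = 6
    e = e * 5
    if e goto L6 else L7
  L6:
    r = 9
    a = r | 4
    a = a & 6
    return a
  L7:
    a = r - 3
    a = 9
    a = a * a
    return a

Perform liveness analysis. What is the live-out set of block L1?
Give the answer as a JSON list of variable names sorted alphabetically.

Answer: ["t"]

Working:
def/use:
  L0: def={e,t} ue=∅
  L1: def={t} ue=∅
  L2: def={a,t} ue={t}
  L3: def={r} ue={t}
  L4: def={a} ue=∅
  L5: def={e} ue=∅
  L6: def={a,r} ue=∅
  L7: def={a} ue={r}

Backward fixpoint:
  live L0: ∅→∅
  live L1: ∅→{t}
  live L2: {t}→∅
  live L3: {t}→{r}
  live L4: {r}→{r}
  live L5: {r}→{r}
  live L6: ∅→∅
  live L7: {r}→∅

live-out(L1) = ["t"]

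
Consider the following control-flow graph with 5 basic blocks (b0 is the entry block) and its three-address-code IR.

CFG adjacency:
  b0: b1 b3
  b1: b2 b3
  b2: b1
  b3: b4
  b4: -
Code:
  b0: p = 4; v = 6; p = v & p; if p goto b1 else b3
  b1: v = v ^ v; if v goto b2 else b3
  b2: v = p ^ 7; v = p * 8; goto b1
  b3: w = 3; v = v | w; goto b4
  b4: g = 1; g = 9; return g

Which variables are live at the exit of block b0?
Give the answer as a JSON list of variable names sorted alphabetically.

Answer: ["p", "v"]

Working:
Block summaries:
  b0: {p,v} / ∅
  b1: {v} / {v}
  b2: {v} / {p}
  b3: {v,w} / {v}
  b4: {g} / ∅

Liveness:
  b0: in=∅ out={p,v}
  b1: in={p,v} out={p,v}
  b2: in={p} out={p,v}
  b3: in={v} out=∅
  b4: in=∅ out=∅

live-out(b0) = ["p", "v"]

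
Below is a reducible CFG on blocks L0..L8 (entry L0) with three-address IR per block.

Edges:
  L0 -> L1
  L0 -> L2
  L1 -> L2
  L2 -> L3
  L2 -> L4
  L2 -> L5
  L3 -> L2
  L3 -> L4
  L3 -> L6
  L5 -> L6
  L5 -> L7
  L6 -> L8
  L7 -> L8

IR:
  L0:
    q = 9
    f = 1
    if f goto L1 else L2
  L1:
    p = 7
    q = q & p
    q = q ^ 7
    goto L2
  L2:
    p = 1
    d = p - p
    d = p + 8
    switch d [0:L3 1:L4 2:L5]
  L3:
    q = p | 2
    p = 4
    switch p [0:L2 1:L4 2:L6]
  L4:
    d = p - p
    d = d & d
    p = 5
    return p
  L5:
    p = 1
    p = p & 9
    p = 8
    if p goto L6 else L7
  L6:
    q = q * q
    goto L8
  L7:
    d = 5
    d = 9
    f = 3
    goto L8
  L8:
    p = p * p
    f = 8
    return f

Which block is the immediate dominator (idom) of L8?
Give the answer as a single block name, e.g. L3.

idom tree: L1←L0 L2←L0 L3←L2 L4←L2 L5←L2 L6←L2 L7←L5 L8←L2
Dom∩ at merges:
  L2: preds {L0,L1,L3}: {L0} ∩ {L0,L1} ∩ {L0,L2,L3} = {L0}; idom=L0
  L4: preds {L2,L3}: {L0,L2} ∩ {L0,L2,L3} = {L0,L2}; idom=L2
  L6: preds {L3,L5}: {L0,L2,L3} ∩ {L0,L2,L5} = {L0,L2}; idom=L2
  L8: preds {L6,L7}: {L0,L2,L6} ∩ {L0,L2,L5,L7} = {L0,L2}; idom=L2

idom(L8) = L2

Answer: L2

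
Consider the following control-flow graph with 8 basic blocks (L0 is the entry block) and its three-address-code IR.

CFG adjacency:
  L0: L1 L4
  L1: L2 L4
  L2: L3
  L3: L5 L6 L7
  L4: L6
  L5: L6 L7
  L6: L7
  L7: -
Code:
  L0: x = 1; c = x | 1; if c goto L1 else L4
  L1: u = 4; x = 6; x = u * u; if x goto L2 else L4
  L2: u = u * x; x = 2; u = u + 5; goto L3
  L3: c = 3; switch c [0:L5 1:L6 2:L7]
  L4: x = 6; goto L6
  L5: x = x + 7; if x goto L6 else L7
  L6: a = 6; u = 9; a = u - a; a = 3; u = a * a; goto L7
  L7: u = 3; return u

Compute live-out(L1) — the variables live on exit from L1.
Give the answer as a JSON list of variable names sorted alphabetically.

Block summaries:
  L0 def {c,x} use ∅
  L1 def {u,x} use ∅
  L2 def {u,x} use {u,x}
  L3 def {c} use ∅
  L4 def {x} use ∅
  L5 def {x} use {x}
  L6 def {a,u} use ∅
  L7 def {u} use ∅

Live sets:
  live L0: ∅→∅
  live L1: ∅→{u,x}
  live L2: {u,x}→{x}
  live L3: {x}→{x}
  live L4: ∅→∅
  live L5: {x}→∅
  live L6: ∅→∅
  live L7: ∅→∅

live-out(L1) = ["u", "x"]

Answer: ["u", "x"]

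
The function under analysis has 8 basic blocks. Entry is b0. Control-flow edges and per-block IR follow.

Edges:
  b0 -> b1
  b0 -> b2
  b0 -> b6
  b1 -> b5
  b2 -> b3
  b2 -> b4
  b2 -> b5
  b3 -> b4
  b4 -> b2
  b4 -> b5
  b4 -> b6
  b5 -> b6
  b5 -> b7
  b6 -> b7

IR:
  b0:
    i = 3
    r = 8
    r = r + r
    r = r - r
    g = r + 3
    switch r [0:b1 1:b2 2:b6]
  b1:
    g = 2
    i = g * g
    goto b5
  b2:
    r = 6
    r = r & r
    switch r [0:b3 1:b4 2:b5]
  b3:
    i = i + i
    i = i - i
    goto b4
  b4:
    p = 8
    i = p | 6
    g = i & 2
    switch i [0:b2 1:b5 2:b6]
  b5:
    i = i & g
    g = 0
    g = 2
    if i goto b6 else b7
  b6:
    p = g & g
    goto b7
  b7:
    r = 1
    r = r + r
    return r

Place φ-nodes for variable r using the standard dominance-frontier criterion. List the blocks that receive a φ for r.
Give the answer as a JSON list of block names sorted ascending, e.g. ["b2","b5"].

idom tree: b1←b0 b2←b0 b3←b2 b4←b2 b5←b0 b6←b0 b7←b0
Join-block Dom:
  b2: preds {b0,b4}: {b0} ∩ {b0,b2,b4} = {b0}; idom=b0
  b4: preds {b2,b3}: {b0,b2} ∩ {b0,b2,b3} = {b0,b2}; idom=b2
  b5: preds {b1,b2,b4}: {b0,b1} ∩ {b0,b2} ∩ {b0,b2,b4} = {b0}; idom=b0
  b6: preds {b0,b4,b5}: {b0} ∩ {b0,b2,b4} ∩ {b0,b5} = {b0}; idom=b0
  b7: preds {b5,b6}: {b0,b5} ∩ {b0,b6} = {b0}; idom=b0

DF derivation:
  b2←b0: walk · to b0
  b2←b4: walk b4→b2 to b0
  b4←b2: walk · to b2
  b4←b3: walk b3 to b2
  b5←b1: walk b1 to b0
  b5←b2: walk b2 to b0
  b5←b4: walk b4→b2 to b0
  b6←b0: walk · to b0
  b6←b4: walk b4→b2 to b0
  b6←b5: walk b5 to b0
  b7←b5: walk b5 to b0
  b7←b6: walk b6 to b0
  b0: DF=∅
  b1: DF={b5}
  b2: DF={b2,b5,b6}
  b3: DF={b4}
  b4: DF={b2,b5,b6}
  b5: DF={b6,b7}
  b6: DF={b7}
  b7: DF=∅

φ for r: defs {b0,b2,b7}
  DF⁺ = {b2,b5,b6,b7}

Answer: ["b2", "b5", "b6", "b7"]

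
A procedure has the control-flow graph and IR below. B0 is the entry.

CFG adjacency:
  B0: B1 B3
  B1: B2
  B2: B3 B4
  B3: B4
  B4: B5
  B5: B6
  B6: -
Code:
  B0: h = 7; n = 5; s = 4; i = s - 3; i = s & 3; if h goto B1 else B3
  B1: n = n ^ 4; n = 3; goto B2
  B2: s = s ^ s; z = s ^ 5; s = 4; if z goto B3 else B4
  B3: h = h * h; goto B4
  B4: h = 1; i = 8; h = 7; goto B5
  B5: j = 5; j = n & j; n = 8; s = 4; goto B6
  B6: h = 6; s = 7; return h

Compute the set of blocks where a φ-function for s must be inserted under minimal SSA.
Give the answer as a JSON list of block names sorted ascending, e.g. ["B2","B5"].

idom tree: B1←B0 B2←B1 B3←B0 B4←B0 B5←B4 B6←B5
Dom at joins:
  B3: preds {B0,B2}: {B0} ∩ {B0,B1,B2} = {B0}; idom=B0
  B4: preds {B2,B3}: {B0,B1,B2} ∩ {B0,B3} = {B0}; idom=B0

Frontier:
  B3←B0: walk · to B0
  B3←B2: walk B2→B1 to B0
  B4←B2: walk B2→B1 to B0
  B4←B3: walk B3 to B0
  B0: DF=∅
  B1: DF={B3,B4}
  B2: DF={B3,B4}
  B3: DF={B4}
  B4: DF=∅
  B5: DF=∅
  B6: DF=∅

φ for s: defs {B0,B2,B5,B6}
  DF⁺ = {B3,B4}

Answer: ["B3", "B4"]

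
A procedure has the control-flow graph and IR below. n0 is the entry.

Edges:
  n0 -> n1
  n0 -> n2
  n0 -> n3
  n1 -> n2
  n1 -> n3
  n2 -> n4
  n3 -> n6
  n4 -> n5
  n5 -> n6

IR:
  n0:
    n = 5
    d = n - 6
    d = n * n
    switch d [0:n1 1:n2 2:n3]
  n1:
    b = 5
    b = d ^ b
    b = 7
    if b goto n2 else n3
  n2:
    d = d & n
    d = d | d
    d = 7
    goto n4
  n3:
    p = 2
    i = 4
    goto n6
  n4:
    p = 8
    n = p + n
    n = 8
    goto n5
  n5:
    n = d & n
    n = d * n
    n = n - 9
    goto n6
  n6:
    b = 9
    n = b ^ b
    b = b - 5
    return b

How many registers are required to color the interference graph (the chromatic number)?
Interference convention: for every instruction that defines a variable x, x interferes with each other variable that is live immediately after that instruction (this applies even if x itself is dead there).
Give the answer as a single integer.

Per-block:
  n0: def={d,n} ue=∅
  n1: def={b} ue={d}
  n2: def={d} ue={d,n}
  n3: def={i,p} ue=∅
  n4: def={n,p} ue={n}
  n5: def={n} ue={d,n}
  n6: def={b,n} ue=∅

Liveness:
  n0: in=∅ out={d,n}
  n1: in={d,n} out={d,n}
  n2: in={d,n} out={d,n}
  n3: in=∅ out=∅
  n4: in={d,n} out={d,n}
  n5: in={d,n} out=∅
  n6: in=∅ out=∅

Interfere edges:
  b↔{d,n}
  d↔{b,n,p}
  i↔∅
  n↔{b,d,p}
  p↔{d,n}

Colouring:
  {b,d,n} pairwise interfere (3-clique) ⇒ χ ≥ 3
  3-colouring: R0={d,i}  R1={n}  R2={b,p}
  χ = 3

Answer: 3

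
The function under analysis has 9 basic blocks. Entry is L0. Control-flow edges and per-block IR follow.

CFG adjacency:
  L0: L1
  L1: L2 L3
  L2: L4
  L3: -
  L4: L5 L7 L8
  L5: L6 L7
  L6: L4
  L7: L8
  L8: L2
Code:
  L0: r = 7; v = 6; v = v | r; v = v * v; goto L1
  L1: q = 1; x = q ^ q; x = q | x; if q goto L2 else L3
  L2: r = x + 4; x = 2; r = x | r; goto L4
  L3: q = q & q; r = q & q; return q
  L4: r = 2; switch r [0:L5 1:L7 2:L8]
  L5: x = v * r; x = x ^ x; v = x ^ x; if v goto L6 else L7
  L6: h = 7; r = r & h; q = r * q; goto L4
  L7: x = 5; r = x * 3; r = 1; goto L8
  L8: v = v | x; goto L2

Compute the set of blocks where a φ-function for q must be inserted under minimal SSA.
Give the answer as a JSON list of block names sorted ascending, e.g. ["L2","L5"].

Answer: ["L2", "L4"]

Working:
idom tree: L1←L0 L2←L1 L3←L1 L4←L2 L5←L4 L6←L5 L7←L4 L8←L4
Join-block Dom:
  L2: preds {L1,L8}: {L0,L1} ∩ {L0,L1,L2,L4,L8} = {L0,L1}; idom=L1
  L4: preds {L2,L6}: {L0,L1,L2} ∩ {L0,L1,L2,L4,L5,L6} = {L0,L1,L2}; idom=L2
  L7: preds {L4,L5}: {L0,L1,L2,L4} ∩ {L0,L1,L2,L4,L5} = {L0,L1,L2,L4}; idom=L4
  L8: preds {L4,L7}: {L0,L1,L2,L4} ∩ {L0,L1,L2,L4,L7} = {L0,L1,L2,L4}; idom=L4

DF walk-up:
  L2←L1: walk · to L1
  L2←L8: walk L8→L4→L2 to L1
  L4←L2: walk · to L2
  L4←L6: walk L6→L5→L4 to L2
  L7←L4: walk · to L4
  L7←L5: walk L5 to L4
  L8←L4: walk · to L4
  L8←L7: walk L7 to L4
  DF(L0)=∅
  DF(L1)=∅
  DF(L2)={L2}
  DF(L3)=∅
  DF(L4)={L2,L4}
  DF(L5)={L4,L7}
  DF(L6)={L4}
  DF(L7)={L8}
  DF(L8)={L2}

φ for q: defs {L1,L3,L6}
  DF⁺ = {L2,L4}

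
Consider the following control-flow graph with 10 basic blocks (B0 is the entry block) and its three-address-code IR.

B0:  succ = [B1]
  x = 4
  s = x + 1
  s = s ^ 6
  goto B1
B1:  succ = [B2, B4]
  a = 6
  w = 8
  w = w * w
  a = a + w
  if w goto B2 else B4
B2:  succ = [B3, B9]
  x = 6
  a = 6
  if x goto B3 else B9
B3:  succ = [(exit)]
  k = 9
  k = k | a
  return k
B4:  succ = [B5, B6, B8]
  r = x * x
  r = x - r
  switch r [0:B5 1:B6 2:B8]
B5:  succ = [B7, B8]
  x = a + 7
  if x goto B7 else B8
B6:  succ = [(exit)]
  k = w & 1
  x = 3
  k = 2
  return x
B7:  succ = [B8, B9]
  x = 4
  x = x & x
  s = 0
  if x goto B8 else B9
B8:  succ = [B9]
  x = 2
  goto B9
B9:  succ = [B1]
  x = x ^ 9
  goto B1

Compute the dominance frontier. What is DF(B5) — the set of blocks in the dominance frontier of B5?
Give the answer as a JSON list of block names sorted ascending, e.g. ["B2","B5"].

idom tree: B1←B0 B2←B1 B3←B2 B4←B1 B5←B4 B6←B4 B7←B5 B8←B4 B9←B1
Join-block Dom:
  B1: preds {B0,B9}: {B0} ∩ {B0,B1,B9} = {B0}; idom=B0
  B8: preds {B4,B5,B7}: {B0,B1,B4} ∩ {B0,B1,B4,B5} ∩ {B0,B1,B4,B5,B7} = {B0,B1,B4}; idom=B4
  B9: preds {B2,B7,B8}: {B0,B1,B2} ∩ {B0,B1,B4,B5,B7} ∩ {B0,B1,B4,B8} = {B0,B1}; idom=B1

Frontier:
  join B1 pred B0: · stop@B0
  join B1 pred B9: B9→B1 stop@B0
  join B8 pred B4: · stop@B4
  join B8 pred B5: B5 stop@B4
  join B8 pred B7: B7→B5 stop@B4
  join B9 pred B2: B2 stop@B1
  join B9 pred B7: B7→B5→B4 stop@B1
  join B9 pred B8: B8→B4 stop@B1
  DF(B0)=∅
  DF(B1)={B1}
  DF(B2)={B9}
  DF(B3)=∅
  DF(B4)={B9}
  DF(B5)={B8,B9}
  DF(B6)=∅
  DF(B7)={B8,B9}
  DF(B8)={B9}
  DF(B9)={B1}

DF(B5) = ["B8", "B9"]

Answer: ["B8", "B9"]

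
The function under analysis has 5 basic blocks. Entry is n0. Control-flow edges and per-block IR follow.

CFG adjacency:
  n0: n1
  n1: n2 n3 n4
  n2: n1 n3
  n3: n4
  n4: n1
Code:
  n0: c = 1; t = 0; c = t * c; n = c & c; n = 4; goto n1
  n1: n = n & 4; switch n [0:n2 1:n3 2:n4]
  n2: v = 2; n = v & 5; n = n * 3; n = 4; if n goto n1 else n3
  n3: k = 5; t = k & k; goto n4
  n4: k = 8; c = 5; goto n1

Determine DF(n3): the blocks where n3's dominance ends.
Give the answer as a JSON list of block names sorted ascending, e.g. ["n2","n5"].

Answer: ["n4"]

Derivation:
idom tree: n1←n0 n2←n1 n3←n1 n4←n1
Dom at joins:
  n1: preds {n0,n2,n4}: {n0} ∩ {n0,n1,n2} ∩ {n0,n1,n4} = {n0}; idom=n0
  n3: preds {n1,n2}: {n0,n1} ∩ {n0,n1,n2} = {n0,n1}; idom=n1
  n4: preds {n1,n3}: {n0,n1} ∩ {n0,n1,n3} = {n0,n1}; idom=n1

DF derivation:
  join n1 pred n0: · stop@n0
  join n1 pred n2: n2→n1 stop@n0
  join n1 pred n4: n4→n1 stop@n0
  join n3 pred n1: · stop@n1
  join n3 pred n2: n2 stop@n1
  join n4 pred n1: · stop@n1
  join n4 pred n3: n3 stop@n1
  DF(n0)=∅
  DF(n1)={n1}
  DF(n2)={n1,n3}
  DF(n3)={n4}
  DF(n4)={n1}

DF(n3) = ["n4"]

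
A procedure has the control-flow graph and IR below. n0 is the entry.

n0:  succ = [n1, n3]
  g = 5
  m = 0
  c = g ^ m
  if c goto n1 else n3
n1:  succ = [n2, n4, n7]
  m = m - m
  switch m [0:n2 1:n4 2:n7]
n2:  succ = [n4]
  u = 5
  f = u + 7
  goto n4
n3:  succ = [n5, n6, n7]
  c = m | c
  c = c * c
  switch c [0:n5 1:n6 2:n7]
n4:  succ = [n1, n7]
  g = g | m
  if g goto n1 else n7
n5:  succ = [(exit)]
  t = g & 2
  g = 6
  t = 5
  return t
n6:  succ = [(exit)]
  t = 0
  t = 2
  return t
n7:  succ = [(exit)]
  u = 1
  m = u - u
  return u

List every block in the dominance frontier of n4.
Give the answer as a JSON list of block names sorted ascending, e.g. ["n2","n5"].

Answer: ["n1", "n7"]

Derivation:
idom tree: n1←n0 n2←n1 n3←n0 n4←n1 n5←n3 n6←n3 n7←n0
Dom∩ at merges:
  n1: preds {n0,n4}: {n0} ∩ {n0,n1,n4} = {n0}; idom=n0
  n4: preds {n1,n2}: {n0,n1} ∩ {n0,n1,n2} = {n0,n1}; idom=n1
  n7: preds {n1,n3,n4}: {n0,n1} ∩ {n0,n3} ∩ {n0,n1,n4} = {n0}; idom=n0

DF derivation:
  join n1 pred n0: · stop@n0
  join n1 pred n4: n4→n1 stop@n0
  join n4 pred n1: · stop@n1
  join n4 pred n2: n2 stop@n1
  join n7 pred n1: n1 stop@n0
  join n7 pred n3: n3 stop@n0
  join n7 pred n4: n4→n1 stop@n0
  n0: DF=∅
  n1: DF={n1,n7}
  n2: DF={n4}
  n3: DF={n7}
  n4: DF={n1,n7}
  n5: DF=∅
  n6: DF=∅
  n7: DF=∅

DF(n4) = ["n1", "n7"]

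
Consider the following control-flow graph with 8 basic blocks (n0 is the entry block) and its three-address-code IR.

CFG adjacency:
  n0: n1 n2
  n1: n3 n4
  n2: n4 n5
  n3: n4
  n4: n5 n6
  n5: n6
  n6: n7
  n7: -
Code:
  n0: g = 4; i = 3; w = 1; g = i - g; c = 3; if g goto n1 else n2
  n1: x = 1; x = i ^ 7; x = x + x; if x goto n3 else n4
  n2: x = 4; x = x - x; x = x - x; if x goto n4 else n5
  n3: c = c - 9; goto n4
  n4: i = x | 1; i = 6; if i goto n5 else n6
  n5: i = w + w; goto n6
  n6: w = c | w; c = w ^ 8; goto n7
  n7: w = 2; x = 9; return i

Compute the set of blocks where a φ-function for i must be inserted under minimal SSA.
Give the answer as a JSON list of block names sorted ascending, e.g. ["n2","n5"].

Answer: ["n5", "n6"]

Analysis:
idom tree: n1←n0 n2←n0 n3←n1 n4←n0 n5←n0 n6←n0 n7←n6
Dom at joins:
  n4: preds {n1,n2,n3}: {n0,n1} ∩ {n0,n2} ∩ {n0,n1,n3} = {n0}; idom=n0
  n5: preds {n2,n4}: {n0,n2} ∩ {n0,n4} = {n0}; idom=n0
  n6: preds {n4,n5}: {n0,n4} ∩ {n0,n5} = {n0}; idom=n0

DF walk-up:
  n4←n1: walk n1 to n0
  n4←n2: walk n2 to n0
  n4←n3: walk n3→n1 to n0
  n5←n2: walk n2 to n0
  n5←n4: walk n4 to n0
  n6←n4: walk n4 to n0
  n6←n5: walk n5 to n0
  DF(n0)=∅
  DF(n1)={n4}
  DF(n2)={n4,n5}
  DF(n3)={n4}
  DF(n4)={n5,n6}
  DF(n5)={n6}
  DF(n6)=∅
  DF(n7)=∅

φ for i: defs {n0,n4,n5}
  DF⁺ = {n5,n6}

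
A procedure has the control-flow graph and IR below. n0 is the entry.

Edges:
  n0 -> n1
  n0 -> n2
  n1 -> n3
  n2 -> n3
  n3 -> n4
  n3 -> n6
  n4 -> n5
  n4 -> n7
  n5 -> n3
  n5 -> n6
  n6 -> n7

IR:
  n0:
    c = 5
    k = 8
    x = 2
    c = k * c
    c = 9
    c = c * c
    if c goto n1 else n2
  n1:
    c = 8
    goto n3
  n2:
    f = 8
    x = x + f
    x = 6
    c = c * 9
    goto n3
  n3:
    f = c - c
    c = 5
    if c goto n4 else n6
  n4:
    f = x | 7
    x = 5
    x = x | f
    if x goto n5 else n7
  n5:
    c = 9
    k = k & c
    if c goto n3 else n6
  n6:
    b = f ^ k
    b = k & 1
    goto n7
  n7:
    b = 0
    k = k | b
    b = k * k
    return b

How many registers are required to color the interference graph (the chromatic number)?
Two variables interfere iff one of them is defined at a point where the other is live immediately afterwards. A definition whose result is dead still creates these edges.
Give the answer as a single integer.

def/use:
  n0 def {c,k,x} use ∅
  n1 def {c} use ∅
  n2 def {c,f,x} use {c,x}
  n3 def {c,f} use {c}
  n4 def {f,x} use {x}
  n5 def {c,k} use {k}
  n6 def {b} use {f,k}
  n7 def {b,k} use {k}

Live sets:
  n0: in=∅ out={c,k,x}
  n1: in={k,x} out={c,k,x}
  n2: in={c,k,x} out={c,k,x}
  n3: in={c,k,x} out={f,k,x}
  n4: in={k,x} out={f,k,x}
  n5: in={f,k,x} out={c,f,k,x}
  n6: in={f,k} out={k}
  n7: in={k} out=∅

Interfere edges:
  b↔{k}
  c↔{f,k,x}
  f↔{c,k,x}
  k↔{b,c,f,x}
  x↔{c,f,k}

Chromatic number:
  {c,f,k,x} pairwise interfere (4-clique) ⇒ χ ≥ 4
  assign b→r1 c→r1 f→r2 k→r0 x→r3 — no edge inside a register ⇒ χ ≤ 4
  χ = 4

Answer: 4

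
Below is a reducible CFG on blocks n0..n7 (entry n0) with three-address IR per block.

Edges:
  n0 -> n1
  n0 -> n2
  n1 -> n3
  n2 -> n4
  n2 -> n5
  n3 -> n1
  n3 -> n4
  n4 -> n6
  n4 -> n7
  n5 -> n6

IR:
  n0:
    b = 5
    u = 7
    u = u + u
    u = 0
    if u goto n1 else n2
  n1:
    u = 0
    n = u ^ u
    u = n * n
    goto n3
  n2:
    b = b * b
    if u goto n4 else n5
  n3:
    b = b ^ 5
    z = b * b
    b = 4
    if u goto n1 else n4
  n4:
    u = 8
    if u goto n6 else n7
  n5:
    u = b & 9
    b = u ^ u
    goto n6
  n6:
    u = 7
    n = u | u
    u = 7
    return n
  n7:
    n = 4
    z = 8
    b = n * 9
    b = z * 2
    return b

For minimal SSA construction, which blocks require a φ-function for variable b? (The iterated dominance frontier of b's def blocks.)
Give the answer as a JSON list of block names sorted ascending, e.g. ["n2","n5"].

Answer: ["n1", "n4", "n6"]

Analysis:
idom tree: n1←n0 n2←n0 n3←n1 n4←n0 n5←n2 n6←n0 n7←n4
Dom∩ at merges:
  n1: preds {n0,n3}: {n0} ∩ {n0,n1,n3} = {n0}; idom=n0
  n4: preds {n2,n3}: {n0,n2} ∩ {n0,n1,n3} = {n0}; idom=n0
  n6: preds {n4,n5}: {n0,n4} ∩ {n0,n2,n5} = {n0}; idom=n0

Frontier:
  join n1 pred n0: · stop@n0
  join n1 pred n3: n3→n1 stop@n0
  join n4 pred n2: n2 stop@n0
  join n4 pred n3: n3→n1 stop@n0
  join n6 pred n4: n4 stop@n0
  join n6 pred n5: n5→n2 stop@n0
  DF(n0)=∅
  DF(n1)={n1,n4}
  DF(n2)={n4,n6}
  DF(n3)={n1,n4}
  DF(n4)={n6}
  DF(n5)={n6}
  DF(n6)=∅
  DF(n7)=∅

φ for b: defs {n0,n2,n3,n5,n7}
  DF⁺ = {n1,n4,n6}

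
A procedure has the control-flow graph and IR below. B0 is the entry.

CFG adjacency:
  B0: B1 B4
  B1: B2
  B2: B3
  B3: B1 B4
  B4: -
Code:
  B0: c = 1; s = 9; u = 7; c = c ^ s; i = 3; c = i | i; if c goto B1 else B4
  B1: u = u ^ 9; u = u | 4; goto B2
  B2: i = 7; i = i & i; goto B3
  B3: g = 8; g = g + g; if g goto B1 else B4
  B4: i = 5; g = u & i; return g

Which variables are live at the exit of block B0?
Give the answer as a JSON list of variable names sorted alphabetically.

Answer: ["u"]

Derivation:
Block summaries:
  B0: def={c,i,s,u} ue=∅
  B1: def={u} ue={u}
  B2: def={i} ue=∅
  B3: def={g} ue=∅
  B4: def={g,i} ue={u}

Liveness:
  B0: in=∅ out={u}
  B1: in={u} out={u}
  B2: in={u} out={u}
  B3: in={u} out={u}
  B4: in={u} out=∅

live-out(B0) = ["u"]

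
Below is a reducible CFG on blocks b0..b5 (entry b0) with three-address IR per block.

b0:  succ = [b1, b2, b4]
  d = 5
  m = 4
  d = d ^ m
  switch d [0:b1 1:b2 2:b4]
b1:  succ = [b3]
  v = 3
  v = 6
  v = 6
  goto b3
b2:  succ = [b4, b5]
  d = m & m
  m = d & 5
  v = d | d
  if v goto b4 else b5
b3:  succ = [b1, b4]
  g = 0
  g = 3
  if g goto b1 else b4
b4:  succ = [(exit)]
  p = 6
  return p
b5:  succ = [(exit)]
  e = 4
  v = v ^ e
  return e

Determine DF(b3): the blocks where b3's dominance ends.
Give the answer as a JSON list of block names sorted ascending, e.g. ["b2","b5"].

idom tree: b1←b0 b2←b0 b3←b1 b4←b0 b5←b2
Join-block Dom:
  b1: preds {b0,b3}: {b0} ∩ {b0,b1,b3} = {b0}; idom=b0
  b4: preds {b0,b2,b3}: {b0} ∩ {b0,b2} ∩ {b0,b1,b3} = {b0}; idom=b0

Frontier:
  b1←b0: walk · to b0
  b1←b3: walk b3→b1 to b0
  b4←b0: walk · to b0
  b4←b2: walk b2 to b0
  b4←b3: walk b3→b1 to b0
  b0: DF=∅
  b1: DF={b1,b4}
  b2: DF={b4}
  b3: DF={b1,b4}
  b4: DF=∅
  b5: DF=∅

DF(b3) = ["b1", "b4"]

Answer: ["b1", "b4"]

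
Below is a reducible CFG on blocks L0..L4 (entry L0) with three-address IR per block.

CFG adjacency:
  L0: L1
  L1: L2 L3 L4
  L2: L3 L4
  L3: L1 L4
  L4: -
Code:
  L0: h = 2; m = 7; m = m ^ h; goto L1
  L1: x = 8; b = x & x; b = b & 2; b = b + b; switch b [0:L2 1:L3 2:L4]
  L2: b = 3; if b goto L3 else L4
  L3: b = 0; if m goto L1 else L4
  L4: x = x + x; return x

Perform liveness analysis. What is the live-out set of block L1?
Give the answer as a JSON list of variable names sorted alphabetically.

Per-block:
  L0: {h,m} / ∅
  L1: {b,x} / ∅
  L2: {b} / ∅
  L3: {b} / {m}
  L4: {x} / {x}

Backward fixpoint:
  live L0: ∅→{m}
  live L1: {m}→{m,x}
  live L2: {m,x}→{m,x}
  live L3: {m,x}→{m,x}
  live L4: {x}→∅

live-out(L1) = ["m", "x"]

Answer: ["m", "x"]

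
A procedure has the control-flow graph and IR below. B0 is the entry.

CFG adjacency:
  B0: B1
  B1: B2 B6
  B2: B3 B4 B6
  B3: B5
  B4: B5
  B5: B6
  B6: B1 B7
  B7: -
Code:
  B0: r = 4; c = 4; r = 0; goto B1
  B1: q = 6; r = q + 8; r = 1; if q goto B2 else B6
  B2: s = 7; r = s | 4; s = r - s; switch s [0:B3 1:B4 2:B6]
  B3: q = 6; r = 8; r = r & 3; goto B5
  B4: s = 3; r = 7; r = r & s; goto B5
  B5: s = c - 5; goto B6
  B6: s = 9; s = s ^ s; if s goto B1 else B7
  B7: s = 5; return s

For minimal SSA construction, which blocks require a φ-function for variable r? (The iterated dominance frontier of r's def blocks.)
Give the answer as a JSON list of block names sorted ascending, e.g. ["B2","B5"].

idom tree: B1←B0 B2←B1 B3←B2 B4←B2 B5←B2 B6←B1 B7←B6
Dom at joins:
  B1: preds {B0,B6}: {B0} ∩ {B0,B1,B6} = {B0}; idom=B0
  B5: preds {B3,B4}: {B0,B1,B2,B3} ∩ {B0,B1,B2,B4} = {B0,B1,B2}; idom=B2
  B6: preds {B1,B2,B5}: {B0,B1} ∩ {B0,B1,B2} ∩ {B0,B1,B2,B5} = {B0,B1}; idom=B1

DF walk-up:
  join B1 pred B0: · stop@B0
  join B1 pred B6: B6→B1 stop@B0
  join B5 pred B3: B3 stop@B2
  join B5 pred B4: B4 stop@B2
  join B6 pred B1: · stop@B1
  join B6 pred B2: B2 stop@B1
  join B6 pred B5: B5→B2 stop@B1
  B0 → ∅
  B1 → {B1}
  B2 → {B6}
  B3 → {B5}
  B4 → {B5}
  B5 → {B6}
  B6 → {B1}
  B7 → ∅

φ for r: defs {B0,B1,B2,B3,B4}
  DF⁺ = {B1,B5,B6}

Answer: ["B1", "B5", "B6"]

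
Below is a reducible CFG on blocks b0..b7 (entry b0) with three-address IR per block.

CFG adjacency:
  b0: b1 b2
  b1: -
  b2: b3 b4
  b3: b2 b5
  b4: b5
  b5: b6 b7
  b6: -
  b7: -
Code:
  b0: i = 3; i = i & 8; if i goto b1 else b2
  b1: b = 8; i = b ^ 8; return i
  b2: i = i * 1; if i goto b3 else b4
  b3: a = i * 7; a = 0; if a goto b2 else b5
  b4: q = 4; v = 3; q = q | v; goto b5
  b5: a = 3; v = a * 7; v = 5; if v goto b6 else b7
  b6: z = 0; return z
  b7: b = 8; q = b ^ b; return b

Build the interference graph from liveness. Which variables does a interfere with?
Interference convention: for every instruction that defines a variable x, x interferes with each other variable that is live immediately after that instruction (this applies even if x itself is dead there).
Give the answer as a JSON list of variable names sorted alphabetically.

Answer: ["i"]

Analysis:
def/use:
  b0: def={i} ue=∅
  b1: def={b,i} ue=∅
  b2: def={i} ue={i}
  b3: def={a} ue={i}
  b4: def={q,v} ue=∅
  b5: def={a,v} ue=∅
  b6: def={z} ue=∅
  b7: def={b,q} ue=∅

Liveness:
  b0 li=∅ lo={i}
  b1 li=∅ lo=∅
  b2 li={i} lo={i}
  b3 li={i} lo={i}
  b4 li=∅ lo=∅
  b5 li=∅ lo=∅
  b6 li=∅ lo=∅
  b7 li=∅ lo=∅

Interference:
  a — {i}
  b — {q}
  i — {a}
  q — {b,v}
  v — {q}
  z — ∅

N(a) = ["i"]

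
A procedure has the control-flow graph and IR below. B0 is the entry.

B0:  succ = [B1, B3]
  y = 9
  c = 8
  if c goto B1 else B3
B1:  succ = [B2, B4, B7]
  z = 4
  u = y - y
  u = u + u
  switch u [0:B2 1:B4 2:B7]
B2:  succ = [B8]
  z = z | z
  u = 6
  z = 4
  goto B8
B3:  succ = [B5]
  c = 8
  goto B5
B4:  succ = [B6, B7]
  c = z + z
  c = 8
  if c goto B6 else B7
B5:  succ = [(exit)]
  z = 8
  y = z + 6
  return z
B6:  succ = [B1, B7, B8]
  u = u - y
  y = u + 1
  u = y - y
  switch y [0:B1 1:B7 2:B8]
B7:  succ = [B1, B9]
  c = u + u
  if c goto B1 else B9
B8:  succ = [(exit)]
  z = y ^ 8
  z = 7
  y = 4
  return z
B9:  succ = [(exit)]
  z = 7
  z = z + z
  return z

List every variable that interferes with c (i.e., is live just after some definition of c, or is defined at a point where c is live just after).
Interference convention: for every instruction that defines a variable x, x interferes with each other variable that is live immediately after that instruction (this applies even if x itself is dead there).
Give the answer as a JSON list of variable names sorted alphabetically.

Answer: ["u", "y"]

Derivation:
Block summaries:
  B0 def {c,y} use ∅
  B1 def {u,z} use {y}
  B2 def {u,z} use {z}
  B3 def {c} use ∅
  B4 def {c} use {z}
  B5 def {y,z} use ∅
  B6 def {u,y} use {u,y}
  B7 def {c} use {u}
  B8 def {y,z} use {y}
  B9 def {z} use ∅

Backward fixpoint:
  B0 li=∅ lo={y}
  B1 li={y} lo={u,y,z}
  B2 li={y,z} lo={y}
  B3 li=∅ lo=∅
  B4 li={u,y,z} lo={u,y}
  B5 li=∅ lo=∅
  B6 li={u,y} lo={u,y}
  B7 li={u,y} lo={y}
  B8 li={y} lo=∅
  B9 li=∅ lo=∅

Interference:
  c: {u,y}
  u: {c,y,z}
  y: {c,u,z}
  z: {u,y}

N(c) = ["u", "y"]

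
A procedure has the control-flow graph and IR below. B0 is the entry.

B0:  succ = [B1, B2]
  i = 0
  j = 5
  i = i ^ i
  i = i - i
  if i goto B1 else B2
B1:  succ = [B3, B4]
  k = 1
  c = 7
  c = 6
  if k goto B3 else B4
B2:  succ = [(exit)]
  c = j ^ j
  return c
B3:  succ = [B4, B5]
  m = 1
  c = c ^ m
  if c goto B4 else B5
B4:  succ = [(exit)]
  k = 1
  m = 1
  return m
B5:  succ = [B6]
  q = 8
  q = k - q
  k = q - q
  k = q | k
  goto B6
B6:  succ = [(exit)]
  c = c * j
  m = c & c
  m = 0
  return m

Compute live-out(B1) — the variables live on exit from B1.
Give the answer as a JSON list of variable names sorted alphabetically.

Answer: ["c", "j", "k"]

Analysis:
Block summaries:
  B0 def {i,j} use ∅
  B1 def {c,k} use ∅
  B2 def {c} use {j}
  B3 def {c,m} use {c}
  B4 def {k,m} use ∅
  B5 def {k,q} use {k}
  B6 def {c,m} use {c,j}

Live sets:
  B0: in=∅ out={j}
  B1: in={j} out={c,j,k}
  B2: in={j} out=∅
  B3: in={c,j,k} out={c,j,k}
  B4: in=∅ out=∅
  B5: in={c,j,k} out={c,j}
  B6: in={c,j} out=∅

live-out(B1) = ["c", "j", "k"]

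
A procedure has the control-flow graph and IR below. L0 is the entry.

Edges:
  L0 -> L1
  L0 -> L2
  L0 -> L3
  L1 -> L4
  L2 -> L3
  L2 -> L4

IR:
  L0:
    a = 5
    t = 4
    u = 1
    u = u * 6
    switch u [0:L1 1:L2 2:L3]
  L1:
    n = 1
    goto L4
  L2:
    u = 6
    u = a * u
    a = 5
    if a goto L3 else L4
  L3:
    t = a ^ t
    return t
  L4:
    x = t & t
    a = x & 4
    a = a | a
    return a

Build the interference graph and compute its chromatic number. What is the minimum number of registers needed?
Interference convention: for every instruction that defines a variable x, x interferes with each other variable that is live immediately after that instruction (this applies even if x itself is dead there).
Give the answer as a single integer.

Per-block:
  L0 def {a,t,u} use ∅
  L1 def {n} use ∅
  L2 def {a,u} use {a}
  L3 def {t} use {a,t}
  L4 def {a,x} use {t}

Live sets:
  L0 li=∅ lo={a,t}
  L1 li={t} lo={t}
  L2 li={a,t} lo={a,t}
  L3 li={a,t} lo=∅
  L4 li={t} lo=∅

Conflict graph:
  a: {t,u}
  n: {t}
  t: {a,n,u}
  u: {a,t}
  x: ∅

Colouring:
  lower bound: {a,t,u} mutually conflict ⇒ χ ≥ 3
  3-colouring: r0={t,x}  r1={a,n}  r2={u}
  χ = 3

Answer: 3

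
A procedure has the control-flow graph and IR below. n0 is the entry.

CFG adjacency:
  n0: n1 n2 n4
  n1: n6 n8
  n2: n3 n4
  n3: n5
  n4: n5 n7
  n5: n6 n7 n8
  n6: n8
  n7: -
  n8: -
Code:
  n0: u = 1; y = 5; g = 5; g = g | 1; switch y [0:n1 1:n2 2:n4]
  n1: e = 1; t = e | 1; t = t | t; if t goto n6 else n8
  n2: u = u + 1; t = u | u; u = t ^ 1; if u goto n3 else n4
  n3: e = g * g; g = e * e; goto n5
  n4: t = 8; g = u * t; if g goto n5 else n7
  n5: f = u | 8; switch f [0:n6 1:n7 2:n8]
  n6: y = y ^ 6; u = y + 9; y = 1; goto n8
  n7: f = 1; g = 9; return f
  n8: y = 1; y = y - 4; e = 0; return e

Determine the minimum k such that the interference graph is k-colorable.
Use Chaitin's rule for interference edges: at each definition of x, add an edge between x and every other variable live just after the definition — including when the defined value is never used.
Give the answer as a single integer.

Per-block:
  n0: def={g,u,y} ue=∅
  n1: def={e,t} ue=∅
  n2: def={t,u} ue={u}
  n3: def={e,g} ue={g}
  n4: def={g,t} ue={u}
  n5: def={f} ue={u}
  n6: def={u,y} ue={y}
  n7: def={f,g} ue=∅
  n8: def={e,y} ue=∅

Liveness:
  n0: in=∅ out={g,u,y}
  n1: in={y} out={y}
  n2: in={g,u,y} out={g,u,y}
  n3: in={g,u,y} out={u,y}
  n4: in={u,y} out={u,y}
  n5: in={u,y} out={y}
  n6: in={y} out=∅
  n7: in=∅ out=∅
  n8: in=∅ out=∅

Interference:
  e: {u,y}
  f: {g,y}
  g: {f,t,u,y}
  t: {g,u,y}
  u: {e,g,t,y}
  y: {e,f,g,t,u}

Chromatic number:
  lower bound: {g,t,u,y} mutually conflict ⇒ χ ≥ 4
  assign e→R1 f→R2 g→R1 t→R3 u→R2 y→R0 — no edge inside a register ⇒ χ ≤ 4
  χ = 4

Answer: 4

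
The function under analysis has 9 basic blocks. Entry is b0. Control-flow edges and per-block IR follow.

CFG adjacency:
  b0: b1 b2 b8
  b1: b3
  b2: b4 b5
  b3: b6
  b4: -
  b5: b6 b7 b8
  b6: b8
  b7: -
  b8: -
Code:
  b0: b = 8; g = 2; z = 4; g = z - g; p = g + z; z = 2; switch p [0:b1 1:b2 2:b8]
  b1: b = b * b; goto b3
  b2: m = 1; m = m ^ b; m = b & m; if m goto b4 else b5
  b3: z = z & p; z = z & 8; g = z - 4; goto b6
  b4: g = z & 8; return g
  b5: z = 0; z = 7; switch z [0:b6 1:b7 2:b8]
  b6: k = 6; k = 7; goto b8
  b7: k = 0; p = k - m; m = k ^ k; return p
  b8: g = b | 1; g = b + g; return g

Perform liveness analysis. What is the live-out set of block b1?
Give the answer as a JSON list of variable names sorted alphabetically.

Answer: ["b", "p", "z"]

Derivation:
def/use:
  b0: def={b,g,p,z} ue=∅
  b1: def={b} ue={b}
  b2: def={m} ue={b}
  b3: def={g,z} ue={p,z}
  b4: def={g} ue={z}
  b5: def={z} ue=∅
  b6: def={k} ue=∅
  b7: def={k,m,p} ue={m}
  b8: def={g} ue={b}

Liveness:
  b0: in=∅ out={b,p,z}
  b1: in={b,p,z} out={b,p,z}
  b2: in={b,z} out={b,m,z}
  b3: in={b,p,z} out={b}
  b4: in={z} out=∅
  b5: in={b,m} out={b,m}
  b6: in={b} out={b}
  b7: in={m} out=∅
  b8: in={b} out=∅

live-out(b1) = ["b", "p", "z"]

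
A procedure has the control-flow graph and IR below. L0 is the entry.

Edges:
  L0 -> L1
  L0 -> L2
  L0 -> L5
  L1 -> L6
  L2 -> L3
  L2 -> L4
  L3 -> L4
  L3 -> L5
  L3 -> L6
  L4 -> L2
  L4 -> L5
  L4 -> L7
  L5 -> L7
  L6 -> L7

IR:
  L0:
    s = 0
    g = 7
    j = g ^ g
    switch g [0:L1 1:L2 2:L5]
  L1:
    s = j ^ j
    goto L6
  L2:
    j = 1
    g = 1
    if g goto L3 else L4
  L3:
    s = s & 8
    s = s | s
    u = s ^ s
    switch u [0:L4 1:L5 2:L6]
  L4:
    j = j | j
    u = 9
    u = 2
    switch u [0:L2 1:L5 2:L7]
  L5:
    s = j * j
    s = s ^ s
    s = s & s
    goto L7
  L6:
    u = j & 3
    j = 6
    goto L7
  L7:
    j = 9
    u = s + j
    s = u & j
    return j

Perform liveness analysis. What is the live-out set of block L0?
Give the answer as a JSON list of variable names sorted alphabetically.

Answer: ["j", "s"]

Analysis:
Per-block:
  L0: def={g,j,s} ue=∅
  L1: def={s} ue={j}
  L2: def={g,j} ue=∅
  L3: def={s,u} ue={s}
  L4: def={j,u} ue={j}
  L5: def={s} ue={j}
  L6: def={j,u} ue={j}
  L7: def={j,s,u} ue={s}

Backward fixpoint:
  L0: in=∅ out={j,s}
  L1: in={j} out={j,s}
  L2: in={s} out={j,s}
  L3: in={j,s} out={j,s}
  L4: in={j,s} out={j,s}
  L5: in={j} out={s}
  L6: in={j,s} out={s}
  L7: in={s} out=∅

live-out(L0) = ["j", "s"]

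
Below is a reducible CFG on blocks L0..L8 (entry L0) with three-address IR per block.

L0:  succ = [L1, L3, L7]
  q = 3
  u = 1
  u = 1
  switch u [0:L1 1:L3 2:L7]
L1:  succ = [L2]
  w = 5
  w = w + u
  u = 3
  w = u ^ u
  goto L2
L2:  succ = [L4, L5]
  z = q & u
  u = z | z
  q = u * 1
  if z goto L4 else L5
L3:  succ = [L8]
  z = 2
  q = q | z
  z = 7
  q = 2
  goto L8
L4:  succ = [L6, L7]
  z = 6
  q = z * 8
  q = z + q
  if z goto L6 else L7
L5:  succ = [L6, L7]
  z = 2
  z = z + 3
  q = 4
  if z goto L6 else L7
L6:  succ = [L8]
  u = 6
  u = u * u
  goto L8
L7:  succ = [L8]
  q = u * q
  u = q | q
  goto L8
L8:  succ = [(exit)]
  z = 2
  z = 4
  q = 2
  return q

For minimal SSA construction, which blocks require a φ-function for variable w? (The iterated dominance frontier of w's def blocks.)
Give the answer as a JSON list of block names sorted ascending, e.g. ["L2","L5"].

Answer: ["L7", "L8"]

Working:
idom tree: L1←L0 L2←L1 L3←L0 L4←L2 L5←L2 L6←L2 L7←L0 L8←L0
Join-block Dom:
  L6: preds {L4,L5}: {L0,L1,L2,L4} ∩ {L0,L1,L2,L5} = {L0,L1,L2}; idom=L2
  L7: preds {L0,L4,L5}: {L0} ∩ {L0,L1,L2,L4} ∩ {L0,L1,L2,L5} = {L0}; idom=L0
  L8: preds {L3,L6,L7}: {L0,L3} ∩ {L0,L1,L2,L6} ∩ {L0,L7} = {L0}; idom=L0

Frontier:
  L6←L4: walk L4 to L2
  L6←L5: walk L5 to L2
  L7←L0: walk · to L0
  L7←L4: walk L4→L2→L1 to L0
  L7←L5: walk L5→L2→L1 to L0
  L8←L3: walk L3 to L0
  L8←L6: walk L6→L2→L1 to L0
  L8←L7: walk L7 to L0
  L0: DF=∅
  L1: DF={L7,L8}
  L2: DF={L7,L8}
  L3: DF={L8}
  L4: DF={L6,L7}
  L5: DF={L6,L7}
  L6: DF={L8}
  L7: DF={L8}
  L8: DF=∅

φ for w: defs {L1}
  DF⁺ = {L7,L8}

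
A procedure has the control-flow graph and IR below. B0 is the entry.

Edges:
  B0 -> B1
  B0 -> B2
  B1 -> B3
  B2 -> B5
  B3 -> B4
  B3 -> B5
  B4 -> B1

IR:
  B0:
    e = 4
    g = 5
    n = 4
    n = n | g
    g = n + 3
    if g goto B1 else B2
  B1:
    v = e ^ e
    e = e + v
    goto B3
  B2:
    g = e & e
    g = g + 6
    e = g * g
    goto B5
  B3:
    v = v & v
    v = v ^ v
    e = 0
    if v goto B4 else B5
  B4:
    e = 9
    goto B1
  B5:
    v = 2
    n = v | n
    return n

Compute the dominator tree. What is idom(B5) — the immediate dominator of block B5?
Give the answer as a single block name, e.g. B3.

Answer: B0

Derivation:
idom tree: B1←B0 B2←B0 B3←B1 B4←B3 B5←B0
Dom∩ at merges:
  B1: preds {B0,B4}: {B0} ∩ {B0,B1,B3,B4} = {B0}; idom=B0
  B5: preds {B2,B3}: {B0,B2} ∩ {B0,B1,B3} = {B0}; idom=B0

idom(B5) = B0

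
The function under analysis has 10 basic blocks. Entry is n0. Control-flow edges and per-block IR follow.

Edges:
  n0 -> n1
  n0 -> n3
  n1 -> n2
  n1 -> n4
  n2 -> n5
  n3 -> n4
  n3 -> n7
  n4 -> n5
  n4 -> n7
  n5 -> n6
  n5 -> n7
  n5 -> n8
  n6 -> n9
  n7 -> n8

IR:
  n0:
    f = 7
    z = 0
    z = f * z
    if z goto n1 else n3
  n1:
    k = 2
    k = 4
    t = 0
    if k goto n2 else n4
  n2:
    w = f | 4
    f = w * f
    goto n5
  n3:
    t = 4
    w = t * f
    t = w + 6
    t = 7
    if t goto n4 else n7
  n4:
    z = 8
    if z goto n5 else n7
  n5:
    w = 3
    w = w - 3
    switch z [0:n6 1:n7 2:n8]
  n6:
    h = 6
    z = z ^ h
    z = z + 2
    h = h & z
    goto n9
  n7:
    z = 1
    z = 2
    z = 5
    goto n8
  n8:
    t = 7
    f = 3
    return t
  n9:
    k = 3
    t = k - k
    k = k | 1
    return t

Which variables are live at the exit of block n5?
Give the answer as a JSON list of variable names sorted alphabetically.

Answer: ["z"]

Working:
Per-block:
  n0: {f,z} / ∅
  n1: {k,t} / ∅
  n2: {f,w} / {f}
  n3: {t,w} / {f}
  n4: {z} / ∅
  n5: {w} / {z}
  n6: {h,z} / {z}
  n7: {z} / ∅
  n8: {f,t} / ∅
  n9: {k,t} / ∅

Live sets:
  live n0: ∅→{f,z}
  live n1: {f,z}→{f,z}
  live n2: {f,z}→{z}
  live n3: {f}→∅
  live n4: ∅→{z}
  live n5: {z}→{z}
  live n6: {z}→∅
  live n7: ∅→∅
  live n8: ∅→∅
  live n9: ∅→∅

live-out(n5) = ["z"]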